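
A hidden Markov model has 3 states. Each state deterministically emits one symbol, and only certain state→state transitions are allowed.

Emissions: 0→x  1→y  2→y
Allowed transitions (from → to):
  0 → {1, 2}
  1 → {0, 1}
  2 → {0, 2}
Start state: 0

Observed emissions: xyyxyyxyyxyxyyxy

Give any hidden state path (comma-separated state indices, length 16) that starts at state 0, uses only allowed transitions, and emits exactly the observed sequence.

0,2,2,0,1,1,0,2,2,0,2,0,1,1,0,2

  0: obs=x cand={0} pick 0 [start]
  1: obs=y cand={1,2} pick 2 [0->2 ok]
  2: obs=y cand={1,2} pick 2 [2->2 ok]
  3: obs=x cand={0} pick 0 [2->0 ok]
  4: obs=y cand={1,2} pick 1 [0->1 ok]
  5: obs=y cand={1,2} pick 1 [1->1 ok]
  6: obs=x cand={0} pick 0 [1->0 ok]
  7: obs=y cand={1,2} pick 2 [0->2 ok]
  8: obs=y cand={1,2} pick 2 [2->2 ok]
  9: obs=x cand={0} pick 0 [2->0 ok]
  10: obs=y cand={1,2} pick 2 [0->2 ok]
  11: obs=x cand={0} pick 0 [2->0 ok]
  12: obs=y cand={1,2} pick 1 [0->1 ok]
  13: obs=y cand={1,2} pick 1 [1->1 ok]
  14: obs=x cand={0} pick 0 [1->0 ok]
  15: obs=y cand={1,2} pick 2 [0->2 ok]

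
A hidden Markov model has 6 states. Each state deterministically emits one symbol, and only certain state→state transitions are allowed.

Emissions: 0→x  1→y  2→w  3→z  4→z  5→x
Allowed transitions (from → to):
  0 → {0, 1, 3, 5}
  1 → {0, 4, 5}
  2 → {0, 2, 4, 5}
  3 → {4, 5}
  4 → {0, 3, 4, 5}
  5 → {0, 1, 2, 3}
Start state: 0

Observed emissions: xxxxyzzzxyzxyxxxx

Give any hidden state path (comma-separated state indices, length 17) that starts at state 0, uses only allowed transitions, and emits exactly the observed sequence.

0,5,0,5,1,4,3,4,0,1,4,5,1,5,0,5,0

  [0] x  {0,5}  => 0  start
  [1] x  {0,5}  => 5  0->5 ok
  [2] x  {0,5}  => 0  5->0 ok
  [3] x  {0,5}  => 5  0->5 ok
  [4] y  {1}  => 1  5->1 ok
  [5] z  {3,4}  => 4  1->4 ok
  [6] z  {3,4}  => 3  4->3 ok
  [7] z  {3,4}  => 4  3->4 ok
  [8] x  {0,5}  => 0  4->0 ok
  [9] y  {1}  => 1  0->1 ok
  [10] z  {3,4}  => 4  1->4 ok
  [11] x  {0,5}  => 5  4->5 ok
  [12] y  {1}  => 1  5->1 ok
  [13] x  {0,5}  => 5  1->5 ok
  [14] x  {0,5}  => 0  5->0 ok
  [15] x  {0,5}  => 5  0->5 ok
  [16] x  {0,5}  => 0  5->0 ok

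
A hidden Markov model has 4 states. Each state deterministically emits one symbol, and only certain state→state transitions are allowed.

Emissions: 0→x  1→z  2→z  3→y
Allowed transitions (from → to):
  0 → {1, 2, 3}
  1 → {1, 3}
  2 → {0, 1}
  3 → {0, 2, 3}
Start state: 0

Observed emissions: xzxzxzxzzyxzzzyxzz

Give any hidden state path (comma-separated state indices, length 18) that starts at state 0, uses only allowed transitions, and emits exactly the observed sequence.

  0: obs=x cand={0} pick 0 [start]
  1: obs=z cand={1,2} pick 2 [0->2 ok]
  2: obs=x cand={0} pick 0 [2->0 ok]
  3: obs=z cand={1,2} pick 2 [0->2 ok]
  4: obs=x cand={0} pick 0 [2->0 ok]
  5: obs=z cand={1,2} pick 2 [0->2 ok]
  6: obs=x cand={0} pick 0 [2->0 ok]
  7: obs=z cand={1,2} pick 2 [0->2 ok]
  8: obs=z cand={1,2} pick 1 [2->1 ok]
  9: obs=y cand={3} pick 3 [1->3 ok]
  10: obs=x cand={0} pick 0 [3->0 ok]
  11: obs=z cand={1,2} pick 1 [0->1 ok]
  12: obs=z cand={1,2} pick 1 [1->1 ok]
  13: obs=z cand={1,2} pick 1 [1->1 ok]
  14: obs=y cand={3} pick 3 [1->3 ok]
  15: obs=x cand={0} pick 0 [3->0 ok]
  16: obs=z cand={1,2} pick 2 [0->2 ok]
  17: obs=z cand={1,2} pick 1 [2->1 ok]

0,2,0,2,0,2,0,2,1,3,0,1,1,1,3,0,2,1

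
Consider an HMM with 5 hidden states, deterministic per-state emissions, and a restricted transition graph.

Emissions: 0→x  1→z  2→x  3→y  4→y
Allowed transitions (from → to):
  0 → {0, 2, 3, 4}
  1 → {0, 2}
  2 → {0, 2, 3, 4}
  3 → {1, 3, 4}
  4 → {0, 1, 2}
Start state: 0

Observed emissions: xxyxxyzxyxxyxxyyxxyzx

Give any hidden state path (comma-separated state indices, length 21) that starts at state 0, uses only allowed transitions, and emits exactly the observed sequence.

  pos 0: x in {0,2}, choose 0; start
  pos 1: x in {0,2}, choose 2; 0->2 ok
  pos 2: y in {3,4}, choose 4; 2->4 ok
  pos 3: x in {0,2}, choose 2; 4->2 ok
  pos 4: x in {0,2}, choose 0; 2->0 ok
  pos 5: y in {3,4}, choose 4; 0->4 ok
  pos 6: z in {1}, choose 1; 4->1 ok
  pos 7: x in {0,2}, choose 0; 1->0 ok
  pos 8: y in {3,4}, choose 4; 0->4 ok
  pos 9: x in {0,2}, choose 0; 4->0 ok
  pos 10: x in {0,2}, choose 0; 0->0 ok
  pos 11: y in {3,4}, choose 4; 0->4 ok
  pos 12: x in {0,2}, choose 0; 4->0 ok
  pos 13: x in {0,2}, choose 2; 0->2 ok
  pos 14: y in {3,4}, choose 3; 2->3 ok
  pos 15: y in {3,4}, choose 4; 3->4 ok
  pos 16: x in {0,2}, choose 0; 4->0 ok
  pos 17: x in {0,2}, choose 2; 0->2 ok
  pos 18: y in {3,4}, choose 4; 2->4 ok
  pos 19: z in {1}, choose 1; 4->1 ok
  pos 20: x in {0,2}, choose 0; 1->0 ok

0,2,4,2,0,4,1,0,4,0,0,4,0,2,3,4,0,2,4,1,0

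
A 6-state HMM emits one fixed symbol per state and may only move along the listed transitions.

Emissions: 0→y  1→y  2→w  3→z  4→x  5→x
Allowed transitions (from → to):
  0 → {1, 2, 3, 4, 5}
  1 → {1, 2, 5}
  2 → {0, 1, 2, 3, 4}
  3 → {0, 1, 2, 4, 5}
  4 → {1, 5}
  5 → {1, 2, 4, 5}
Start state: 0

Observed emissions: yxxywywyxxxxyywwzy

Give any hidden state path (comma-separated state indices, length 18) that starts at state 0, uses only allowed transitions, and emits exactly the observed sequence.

  0: obs=y cand={0,1} pick 0 [start]
  1: obs=x cand={4,5} pick 5 [0->5 ok]
  2: obs=x cand={4,5} pick 4 [5->4 ok]
  3: obs=y cand={0,1} pick 1 [4->1 ok]
  4: obs=w cand={2} pick 2 [1->2 ok]
  5: obs=y cand={0,1} pick 0 [2->0 ok]
  6: obs=w cand={2} pick 2 [0->2 ok]
  7: obs=y cand={0,1} pick 1 [2->1 ok]
  8: obs=x cand={4,5} pick 5 [1->5 ok]
  9: obs=x cand={4,5} pick 4 [5->4 ok]
  10: obs=x cand={4,5} pick 5 [4->5 ok]
  11: obs=x cand={4,5} pick 4 [5->4 ok]
  12: obs=y cand={0,1} pick 1 [4->1 ok]
  13: obs=y cand={0,1} pick 1 [1->1 ok]
  14: obs=w cand={2} pick 2 [1->2 ok]
  15: obs=w cand={2} pick 2 [2->2 ok]
  16: obs=z cand={3} pick 3 [2->3 ok]
  17: obs=y cand={0,1} pick 0 [3->0 ok]

0,5,4,1,2,0,2,1,5,4,5,4,1,1,2,2,3,0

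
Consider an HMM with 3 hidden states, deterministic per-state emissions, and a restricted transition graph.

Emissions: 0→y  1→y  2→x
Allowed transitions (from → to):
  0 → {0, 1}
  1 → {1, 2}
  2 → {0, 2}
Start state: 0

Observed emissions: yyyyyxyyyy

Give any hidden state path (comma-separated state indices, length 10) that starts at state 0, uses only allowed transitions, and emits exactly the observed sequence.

0,1,1,1,1,2,0,0,0,0

  [0] y  {0,1}  => 0  start
  [1] y  {0,1}  => 1  0->1 ok
  [2] y  {0,1}  => 1  1->1 ok
  [3] y  {0,1}  => 1  1->1 ok
  [4] y  {0,1}  => 1  1->1 ok
  [5] x  {2}  => 2  1->2 ok
  [6] y  {0,1}  => 0  2->0 ok
  [7] y  {0,1}  => 0  0->0 ok
  [8] y  {0,1}  => 0  0->0 ok
  [9] y  {0,1}  => 0  0->0 ok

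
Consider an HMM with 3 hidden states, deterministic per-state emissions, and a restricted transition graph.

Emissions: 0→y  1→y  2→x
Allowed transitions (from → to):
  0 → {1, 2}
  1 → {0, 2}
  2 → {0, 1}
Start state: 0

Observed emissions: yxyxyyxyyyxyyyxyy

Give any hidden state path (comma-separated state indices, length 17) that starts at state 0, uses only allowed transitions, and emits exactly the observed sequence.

  [0] y  {0,1}  => 0  start
  [1] x  {2}  => 2  0->2 ok
  [2] y  {0,1}  => 1  2->1 ok
  [3] x  {2}  => 2  1->2 ok
  [4] y  {0,1}  => 1  2->1 ok
  [5] y  {0,1}  => 0  1->0 ok
  [6] x  {2}  => 2  0->2 ok
  [7] y  {0,1}  => 0  2->0 ok
  [8] y  {0,1}  => 1  0->1 ok
  [9] y  {0,1}  => 0  1->0 ok
  [10] x  {2}  => 2  0->2 ok
  [11] y  {0,1}  => 1  2->1 ok
  [12] y  {0,1}  => 0  1->0 ok
  [13] y  {0,1}  => 1  0->1 ok
  [14] x  {2}  => 2  1->2 ok
  [15] y  {0,1}  => 0  2->0 ok
  [16] y  {0,1}  => 1  0->1 ok

0,2,1,2,1,0,2,0,1,0,2,1,0,1,2,0,1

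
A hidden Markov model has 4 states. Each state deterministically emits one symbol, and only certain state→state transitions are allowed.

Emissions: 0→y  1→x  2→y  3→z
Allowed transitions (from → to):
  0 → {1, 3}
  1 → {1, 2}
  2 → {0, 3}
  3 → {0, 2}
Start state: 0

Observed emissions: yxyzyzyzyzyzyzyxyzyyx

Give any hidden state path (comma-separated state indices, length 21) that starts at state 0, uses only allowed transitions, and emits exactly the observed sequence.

0,1,2,3,0,3,0,3,0,3,0,3,2,3,0,1,2,3,2,0,1

  t0 'y' -> {0,2}, take 0 (start)
  t1 'x' -> {1}, take 1 (0->1 ok)
  t2 'y' -> {0,2}, take 2 (1->2 ok)
  t3 'z' -> {3}, take 3 (2->3 ok)
  t4 'y' -> {0,2}, take 0 (3->0 ok)
  t5 'z' -> {3}, take 3 (0->3 ok)
  t6 'y' -> {0,2}, take 0 (3->0 ok)
  t7 'z' -> {3}, take 3 (0->3 ok)
  t8 'y' -> {0,2}, take 0 (3->0 ok)
  t9 'z' -> {3}, take 3 (0->3 ok)
  t10 'y' -> {0,2}, take 0 (3->0 ok)
  t11 'z' -> {3}, take 3 (0->3 ok)
  t12 'y' -> {0,2}, take 2 (3->2 ok)
  t13 'z' -> {3}, take 3 (2->3 ok)
  t14 'y' -> {0,2}, take 0 (3->0 ok)
  t15 'x' -> {1}, take 1 (0->1 ok)
  t16 'y' -> {0,2}, take 2 (1->2 ok)
  t17 'z' -> {3}, take 3 (2->3 ok)
  t18 'y' -> {0,2}, take 2 (3->2 ok)
  t19 'y' -> {0,2}, take 0 (2->0 ok)
  t20 'x' -> {1}, take 1 (0->1 ok)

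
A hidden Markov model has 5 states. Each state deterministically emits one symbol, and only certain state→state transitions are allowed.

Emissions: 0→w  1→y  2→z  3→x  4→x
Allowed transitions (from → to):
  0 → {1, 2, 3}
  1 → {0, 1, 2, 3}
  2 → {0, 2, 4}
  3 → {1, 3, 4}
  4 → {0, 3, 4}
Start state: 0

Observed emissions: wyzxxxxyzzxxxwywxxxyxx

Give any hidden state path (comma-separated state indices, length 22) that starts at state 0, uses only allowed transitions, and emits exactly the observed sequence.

  pos 0: w in {0}, choose 0; start
  pos 1: y in {1}, choose 1; 0->1 ok
  pos 2: z in {2}, choose 2; 1->2 ok
  pos 3: x in {3,4}, choose 4; 2->4 ok
  pos 4: x in {3,4}, choose 4; 4->4 ok
  pos 5: x in {3,4}, choose 3; 4->3 ok
  pos 6: x in {3,4}, choose 3; 3->3 ok
  pos 7: y in {1}, choose 1; 3->1 ok
  pos 8: z in {2}, choose 2; 1->2 ok
  pos 9: z in {2}, choose 2; 2->2 ok
  pos 10: x in {3,4}, choose 4; 2->4 ok
  pos 11: x in {3,4}, choose 4; 4->4 ok
  pos 12: x in {3,4}, choose 4; 4->4 ok
  pos 13: w in {0}, choose 0; 4->0 ok
  pos 14: y in {1}, choose 1; 0->1 ok
  pos 15: w in {0}, choose 0; 1->0 ok
  pos 16: x in {3,4}, choose 3; 0->3 ok
  pos 17: x in {3,4}, choose 3; 3->3 ok
  pos 18: x in {3,4}, choose 3; 3->3 ok
  pos 19: y in {1}, choose 1; 3->1 ok
  pos 20: x in {3,4}, choose 3; 1->3 ok
  pos 21: x in {3,4}, choose 3; 3->3 ok

0,1,2,4,4,3,3,1,2,2,4,4,4,0,1,0,3,3,3,1,3,3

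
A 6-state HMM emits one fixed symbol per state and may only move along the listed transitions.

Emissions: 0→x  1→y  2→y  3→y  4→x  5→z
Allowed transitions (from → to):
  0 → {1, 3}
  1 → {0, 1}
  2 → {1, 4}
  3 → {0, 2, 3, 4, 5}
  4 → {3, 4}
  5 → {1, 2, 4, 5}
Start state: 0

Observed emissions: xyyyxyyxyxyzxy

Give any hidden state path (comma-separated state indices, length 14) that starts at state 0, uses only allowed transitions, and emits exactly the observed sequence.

  t0 'x' -> {0,4}, take 0 (start)
  t1 'y' -> {1,2,3}, take 1 (0->1 ok)
  t2 'y' -> {1,2,3}, take 1 (1->1 ok)
  t3 'y' -> {1,2,3}, take 1 (1->1 ok)
  t4 'x' -> {0,4}, take 0 (1->0 ok)
  t5 'y' -> {1,2,3}, take 3 (0->3 ok)
  t6 'y' -> {1,2,3}, take 2 (3->2 ok)
  t7 'x' -> {0,4}, take 4 (2->4 ok)
  t8 'y' -> {1,2,3}, take 3 (4->3 ok)
  t9 'x' -> {0,4}, take 4 (3->4 ok)
  t10 'y' -> {1,2,3}, take 3 (4->3 ok)
  t11 'z' -> {5}, take 5 (3->5 ok)
  t12 'x' -> {0,4}, take 4 (5->4 ok)
  t13 'y' -> {1,2,3}, take 3 (4->3 ok)

0,1,1,1,0,3,2,4,3,4,3,5,4,3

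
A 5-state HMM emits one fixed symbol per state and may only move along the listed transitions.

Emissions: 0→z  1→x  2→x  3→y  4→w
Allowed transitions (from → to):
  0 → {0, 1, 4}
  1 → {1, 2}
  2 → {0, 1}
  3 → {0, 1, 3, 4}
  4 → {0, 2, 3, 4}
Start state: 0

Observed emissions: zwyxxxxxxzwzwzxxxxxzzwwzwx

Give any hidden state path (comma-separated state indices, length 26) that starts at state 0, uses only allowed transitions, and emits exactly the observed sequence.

0,4,3,1,1,2,1,1,2,0,4,0,4,0,1,1,1,1,2,0,0,4,4,0,4,2

  [0] z  {0}  => 0  start
  [1] w  {4}  => 4  0->4 ok
  [2] y  {3}  => 3  4->3 ok
  [3] x  {1,2}  => 1  3->1 ok
  [4] x  {1,2}  => 1  1->1 ok
  [5] x  {1,2}  => 2  1->2 ok
  [6] x  {1,2}  => 1  2->1 ok
  [7] x  {1,2}  => 1  1->1 ok
  [8] x  {1,2}  => 2  1->2 ok
  [9] z  {0}  => 0  2->0 ok
  [10] w  {4}  => 4  0->4 ok
  [11] z  {0}  => 0  4->0 ok
  [12] w  {4}  => 4  0->4 ok
  [13] z  {0}  => 0  4->0 ok
  [14] x  {1,2}  => 1  0->1 ok
  [15] x  {1,2}  => 1  1->1 ok
  [16] x  {1,2}  => 1  1->1 ok
  [17] x  {1,2}  => 1  1->1 ok
  [18] x  {1,2}  => 2  1->2 ok
  [19] z  {0}  => 0  2->0 ok
  [20] z  {0}  => 0  0->0 ok
  [21] w  {4}  => 4  0->4 ok
  [22] w  {4}  => 4  4->4 ok
  [23] z  {0}  => 0  4->0 ok
  [24] w  {4}  => 4  0->4 ok
  [25] x  {1,2}  => 2  4->2 ok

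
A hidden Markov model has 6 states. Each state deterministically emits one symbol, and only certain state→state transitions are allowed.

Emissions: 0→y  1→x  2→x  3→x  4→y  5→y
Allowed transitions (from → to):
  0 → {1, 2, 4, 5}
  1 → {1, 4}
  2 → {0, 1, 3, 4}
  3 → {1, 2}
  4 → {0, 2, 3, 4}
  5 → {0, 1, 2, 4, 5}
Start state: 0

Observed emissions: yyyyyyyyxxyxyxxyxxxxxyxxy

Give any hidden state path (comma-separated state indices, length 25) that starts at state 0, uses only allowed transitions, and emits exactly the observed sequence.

  [0] y  {0,4,5}  => 0  start
  [1] y  {0,4,5}  => 5  0->5 ok
  [2] y  {0,4,5}  => 0  5->0 ok
  [3] y  {0,4,5}  => 5  0->5 ok
  [4] y  {0,4,5}  => 5  5->5 ok
  [5] y  {0,4,5}  => 4  5->4 ok
  [6] y  {0,4,5}  => 0  4->0 ok
  [7] y  {0,4,5}  => 4  0->4 ok
  [8] x  {1,2,3}  => 3  4->3 ok
  [9] x  {1,2,3}  => 2  3->2 ok
  [10] y  {0,4,5}  => 0  2->0 ok
  [11] x  {1,2,3}  => 2  0->2 ok
  [12] y  {0,4,5}  => 0  2->0 ok
  [13] x  {1,2,3}  => 2  0->2 ok
  [14] x  {1,2,3}  => 1  2->1 ok
  [15] y  {0,4,5}  => 4  1->4 ok
  [16] x  {1,2,3}  => 2  4->2 ok
  [17] x  {1,2,3}  => 3  2->3 ok
  [18] x  {1,2,3}  => 1  3->1 ok
  [19] x  {1,2,3}  => 1  1->1 ok
  [20] x  {1,2,3}  => 1  1->1 ok
  [21] y  {0,4,5}  => 4  1->4 ok
  [22] x  {1,2,3}  => 3  4->3 ok
  [23] x  {1,2,3}  => 2  3->2 ok
  [24] y  {0,4,5}  => 0  2->0 ok

0,5,0,5,5,4,0,4,3,2,0,2,0,2,1,4,2,3,1,1,1,4,3,2,0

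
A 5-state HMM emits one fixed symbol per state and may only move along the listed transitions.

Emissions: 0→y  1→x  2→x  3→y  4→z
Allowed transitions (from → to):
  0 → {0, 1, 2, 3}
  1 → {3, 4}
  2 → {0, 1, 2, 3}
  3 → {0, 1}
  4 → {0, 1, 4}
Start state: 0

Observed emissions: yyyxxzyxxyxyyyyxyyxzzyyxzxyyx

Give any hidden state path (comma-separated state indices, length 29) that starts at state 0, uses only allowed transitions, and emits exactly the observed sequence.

  t0 'y' -> {0,3}, take 0 (start)
  t1 'y' -> {0,3}, take 3 (0->3 ok)
  t2 'y' -> {0,3}, take 0 (3->0 ok)
  t3 'x' -> {1,2}, take 2 (0->2 ok)
  t4 'x' -> {1,2}, take 1 (2->1 ok)
  t5 'z' -> {4}, take 4 (1->4 ok)
  t6 'y' -> {0,3}, take 0 (4->0 ok)
  t7 'x' -> {1,2}, take 2 (0->2 ok)
  t8 'x' -> {1,2}, take 1 (2->1 ok)
  t9 'y' -> {0,3}, take 3 (1->3 ok)
  t10 'x' -> {1,2}, take 1 (3->1 ok)
  t11 'y' -> {0,3}, take 3 (1->3 ok)
  t12 'y' -> {0,3}, take 0 (3->0 ok)
  t13 'y' -> {0,3}, take 3 (0->3 ok)
  t14 'y' -> {0,3}, take 0 (3->0 ok)
  t15 'x' -> {1,2}, take 1 (0->1 ok)
  t16 'y' -> {0,3}, take 3 (1->3 ok)
  t17 'y' -> {0,3}, take 0 (3->0 ok)
  t18 'x' -> {1,2}, take 1 (0->1 ok)
  t19 'z' -> {4}, take 4 (1->4 ok)
  t20 'z' -> {4}, take 4 (4->4 ok)
  t21 'y' -> {0,3}, take 0 (4->0 ok)
  t22 'y' -> {0,3}, take 3 (0->3 ok)
  t23 'x' -> {1,2}, take 1 (3->1 ok)
  t24 'z' -> {4}, take 4 (1->4 ok)
  t25 'x' -> {1,2}, take 1 (4->1 ok)
  t26 'y' -> {0,3}, take 3 (1->3 ok)
  t27 'y' -> {0,3}, take 0 (3->0 ok)
  t28 'x' -> {1,2}, take 1 (0->1 ok)

0,3,0,2,1,4,0,2,1,3,1,3,0,3,0,1,3,0,1,4,4,0,3,1,4,1,3,0,1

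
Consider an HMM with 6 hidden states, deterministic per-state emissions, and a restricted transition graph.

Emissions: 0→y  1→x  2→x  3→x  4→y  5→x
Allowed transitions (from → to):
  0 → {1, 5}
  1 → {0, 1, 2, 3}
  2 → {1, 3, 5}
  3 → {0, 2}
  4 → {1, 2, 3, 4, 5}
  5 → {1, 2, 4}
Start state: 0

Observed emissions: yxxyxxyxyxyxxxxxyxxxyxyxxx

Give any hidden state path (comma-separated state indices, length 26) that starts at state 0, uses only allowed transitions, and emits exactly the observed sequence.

  [0] y  {0,4}  => 0  start
  [1] x  {1,2,3,5}  => 1  0->1 ok
  [2] x  {1,2,3,5}  => 1  1->1 ok
  [3] y  {0,4}  => 0  1->0 ok
  [4] x  {1,2,3,5}  => 1  0->1 ok
  [5] x  {1,2,3,5}  => 1  1->1 ok
  [6] y  {0,4}  => 0  1->0 ok
  [7] x  {1,2,3,5}  => 5  0->5 ok
  [8] y  {0,4}  => 4  5->4 ok
  [9] x  {1,2,3,5}  => 1  4->1 ok
  [10] y  {0,4}  => 0  1->0 ok
  [11] x  {1,2,3,5}  => 1  0->1 ok
  [12] x  {1,2,3,5}  => 1  1->1 ok
  [13] x  {1,2,3,5}  => 1  1->1 ok
  [14] x  {1,2,3,5}  => 2  1->2 ok
  [15] x  {1,2,3,5}  => 3  2->3 ok
  [16] y  {0,4}  => 0  3->0 ok
  [17] x  {1,2,3,5}  => 5  0->5 ok
  [18] x  {1,2,3,5}  => 1  5->1 ok
  [19] x  {1,2,3,5}  => 3  1->3 ok
  [20] y  {0,4}  => 0  3->0 ok
  [21] x  {1,2,3,5}  => 5  0->5 ok
  [22] y  {0,4}  => 4  5->4 ok
  [23] x  {1,2,3,5}  => 2  4->2 ok
  [24] x  {1,2,3,5}  => 1  2->1 ok
  [25] x  {1,2,3,5}  => 2  1->2 ok

0,1,1,0,1,1,0,5,4,1,0,1,1,1,2,3,0,5,1,3,0,5,4,2,1,2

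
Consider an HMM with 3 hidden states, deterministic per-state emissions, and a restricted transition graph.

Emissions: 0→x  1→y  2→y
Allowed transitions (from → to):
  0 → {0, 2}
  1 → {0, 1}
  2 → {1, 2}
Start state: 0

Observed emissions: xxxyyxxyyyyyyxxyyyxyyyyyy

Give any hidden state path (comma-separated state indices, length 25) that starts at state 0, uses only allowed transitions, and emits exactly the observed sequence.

0,0,0,2,1,0,0,2,2,2,2,2,1,0,0,2,2,1,0,2,2,2,2,1,1

  [0] x  {0}  => 0  start
  [1] x  {0}  => 0  0->0 ok
  [2] x  {0}  => 0  0->0 ok
  [3] y  {1,2}  => 2  0->2 ok
  [4] y  {1,2}  => 1  2->1 ok
  [5] x  {0}  => 0  1->0 ok
  [6] x  {0}  => 0  0->0 ok
  [7] y  {1,2}  => 2  0->2 ok
  [8] y  {1,2}  => 2  2->2 ok
  [9] y  {1,2}  => 2  2->2 ok
  [10] y  {1,2}  => 2  2->2 ok
  [11] y  {1,2}  => 2  2->2 ok
  [12] y  {1,2}  => 1  2->1 ok
  [13] x  {0}  => 0  1->0 ok
  [14] x  {0}  => 0  0->0 ok
  [15] y  {1,2}  => 2  0->2 ok
  [16] y  {1,2}  => 2  2->2 ok
  [17] y  {1,2}  => 1  2->1 ok
  [18] x  {0}  => 0  1->0 ok
  [19] y  {1,2}  => 2  0->2 ok
  [20] y  {1,2}  => 2  2->2 ok
  [21] y  {1,2}  => 2  2->2 ok
  [22] y  {1,2}  => 2  2->2 ok
  [23] y  {1,2}  => 1  2->1 ok
  [24] y  {1,2}  => 1  1->1 ok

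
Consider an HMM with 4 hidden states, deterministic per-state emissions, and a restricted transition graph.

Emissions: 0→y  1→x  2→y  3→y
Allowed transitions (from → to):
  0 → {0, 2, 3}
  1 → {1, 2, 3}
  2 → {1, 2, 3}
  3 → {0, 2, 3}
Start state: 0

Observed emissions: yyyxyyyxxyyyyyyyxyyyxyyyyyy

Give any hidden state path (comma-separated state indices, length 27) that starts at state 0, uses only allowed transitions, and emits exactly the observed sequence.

0,0,2,1,3,3,2,1,1,3,0,3,3,3,3,2,1,3,2,2,1,2,2,3,0,0,0

  0: obs=y cand={0,2,3} pick 0 [start]
  1: obs=y cand={0,2,3} pick 0 [0->0 ok]
  2: obs=y cand={0,2,3} pick 2 [0->2 ok]
  3: obs=x cand={1} pick 1 [2->1 ok]
  4: obs=y cand={0,2,3} pick 3 [1->3 ok]
  5: obs=y cand={0,2,3} pick 3 [3->3 ok]
  6: obs=y cand={0,2,3} pick 2 [3->2 ok]
  7: obs=x cand={1} pick 1 [2->1 ok]
  8: obs=x cand={1} pick 1 [1->1 ok]
  9: obs=y cand={0,2,3} pick 3 [1->3 ok]
  10: obs=y cand={0,2,3} pick 0 [3->0 ok]
  11: obs=y cand={0,2,3} pick 3 [0->3 ok]
  12: obs=y cand={0,2,3} pick 3 [3->3 ok]
  13: obs=y cand={0,2,3} pick 3 [3->3 ok]
  14: obs=y cand={0,2,3} pick 3 [3->3 ok]
  15: obs=y cand={0,2,3} pick 2 [3->2 ok]
  16: obs=x cand={1} pick 1 [2->1 ok]
  17: obs=y cand={0,2,3} pick 3 [1->3 ok]
  18: obs=y cand={0,2,3} pick 2 [3->2 ok]
  19: obs=y cand={0,2,3} pick 2 [2->2 ok]
  20: obs=x cand={1} pick 1 [2->1 ok]
  21: obs=y cand={0,2,3} pick 2 [1->2 ok]
  22: obs=y cand={0,2,3} pick 2 [2->2 ok]
  23: obs=y cand={0,2,3} pick 3 [2->3 ok]
  24: obs=y cand={0,2,3} pick 0 [3->0 ok]
  25: obs=y cand={0,2,3} pick 0 [0->0 ok]
  26: obs=y cand={0,2,3} pick 0 [0->0 ok]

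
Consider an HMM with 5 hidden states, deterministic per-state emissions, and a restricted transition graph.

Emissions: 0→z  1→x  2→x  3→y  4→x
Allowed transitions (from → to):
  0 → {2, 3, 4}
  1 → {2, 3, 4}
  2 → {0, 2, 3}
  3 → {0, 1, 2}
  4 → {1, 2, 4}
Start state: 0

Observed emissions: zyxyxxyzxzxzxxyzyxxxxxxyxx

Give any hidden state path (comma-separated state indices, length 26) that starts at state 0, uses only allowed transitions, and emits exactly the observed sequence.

  t0 'z' -> {0}, take 0 (start)
  t1 'y' -> {3}, take 3 (0->3 ok)
  t2 'x' -> {1,2,4}, take 1 (3->1 ok)
  t3 'y' -> {3}, take 3 (1->3 ok)
  t4 'x' -> {1,2,4}, take 2 (3->2 ok)
  t5 'x' -> {1,2,4}, take 2 (2->2 ok)
  t6 'y' -> {3}, take 3 (2->3 ok)
  t7 'z' -> {0}, take 0 (3->0 ok)
  t8 'x' -> {1,2,4}, take 2 (0->2 ok)
  t9 'z' -> {0}, take 0 (2->0 ok)
  t10 'x' -> {1,2,4}, take 2 (0->2 ok)
  t11 'z' -> {0}, take 0 (2->0 ok)
  t12 'x' -> {1,2,4}, take 4 (0->4 ok)
  t13 'x' -> {1,2,4}, take 2 (4->2 ok)
  t14 'y' -> {3}, take 3 (2->3 ok)
  t15 'z' -> {0}, take 0 (3->0 ok)
  t16 'y' -> {3}, take 3 (0->3 ok)
  t17 'x' -> {1,2,4}, take 1 (3->1 ok)
  t18 'x' -> {1,2,4}, take 4 (1->4 ok)
  t19 'x' -> {1,2,4}, take 4 (4->4 ok)
  t20 'x' -> {1,2,4}, take 1 (4->1 ok)
  t21 'x' -> {1,2,4}, take 4 (1->4 ok)
  t22 'x' -> {1,2,4}, take 2 (4->2 ok)
  t23 'y' -> {3}, take 3 (2->3 ok)
  t24 'x' -> {1,2,4}, take 1 (3->1 ok)
  t25 'x' -> {1,2,4}, take 2 (1->2 ok)

0,3,1,3,2,2,3,0,2,0,2,0,4,2,3,0,3,1,4,4,1,4,2,3,1,2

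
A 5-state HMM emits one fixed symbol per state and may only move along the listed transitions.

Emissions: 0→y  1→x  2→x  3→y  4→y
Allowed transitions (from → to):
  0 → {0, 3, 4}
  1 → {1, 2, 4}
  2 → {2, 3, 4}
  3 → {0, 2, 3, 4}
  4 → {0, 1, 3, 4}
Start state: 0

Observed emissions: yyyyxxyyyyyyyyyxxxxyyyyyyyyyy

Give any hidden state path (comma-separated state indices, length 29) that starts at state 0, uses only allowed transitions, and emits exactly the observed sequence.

  t0 'y' -> {0,3,4}, take 0 (start)
  t1 'y' -> {0,3,4}, take 3 (0->3 ok)
  t2 'y' -> {0,3,4}, take 3 (3->3 ok)
  t3 'y' -> {0,3,4}, take 4 (3->4 ok)
  t4 'x' -> {1,2}, take 1 (4->1 ok)
  t5 'x' -> {1,2}, take 2 (1->2 ok)
  t6 'y' -> {0,3,4}, take 4 (2->4 ok)
  t7 'y' -> {0,3,4}, take 3 (4->3 ok)
  t8 'y' -> {0,3,4}, take 4 (3->4 ok)
  t9 'y' -> {0,3,4}, take 4 (4->4 ok)
  t10 'y' -> {0,3,4}, take 0 (4->0 ok)
  t11 'y' -> {0,3,4}, take 4 (0->4 ok)
  t12 'y' -> {0,3,4}, take 3 (4->3 ok)
  t13 'y' -> {0,3,4}, take 3 (3->3 ok)
  t14 'y' -> {0,3,4}, take 4 (3->4 ok)
  t15 'x' -> {1,2}, take 1 (4->1 ok)
  t16 'x' -> {1,2}, take 1 (1->1 ok)
  t17 'x' -> {1,2}, take 1 (1->1 ok)
  t18 'x' -> {1,2}, take 1 (1->1 ok)
  t19 'y' -> {0,3,4}, take 4 (1->4 ok)
  t20 'y' -> {0,3,4}, take 3 (4->3 ok)
  t21 'y' -> {0,3,4}, take 3 (3->3 ok)
  t22 'y' -> {0,3,4}, take 0 (3->0 ok)
  t23 'y' -> {0,3,4}, take 0 (0->0 ok)
  t24 'y' -> {0,3,4}, take 0 (0->0 ok)
  t25 'y' -> {0,3,4}, take 0 (0->0 ok)
  t26 'y' -> {0,3,4}, take 3 (0->3 ok)
  t27 'y' -> {0,3,4}, take 3 (3->3 ok)
  t28 'y' -> {0,3,4}, take 0 (3->0 ok)

0,3,3,4,1,2,4,3,4,4,0,4,3,3,4,1,1,1,1,4,3,3,0,0,0,0,3,3,0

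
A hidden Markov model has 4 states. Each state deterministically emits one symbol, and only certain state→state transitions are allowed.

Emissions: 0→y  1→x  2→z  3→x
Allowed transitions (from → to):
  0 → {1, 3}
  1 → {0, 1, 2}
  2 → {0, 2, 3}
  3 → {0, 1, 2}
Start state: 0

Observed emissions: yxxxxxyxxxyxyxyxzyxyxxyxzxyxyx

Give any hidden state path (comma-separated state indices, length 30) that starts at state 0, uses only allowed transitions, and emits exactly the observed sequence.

0,1,1,1,1,1,0,3,1,1,0,1,0,1,0,1,2,0,1,0,1,1,0,3,2,3,0,3,0,3

  [0] y  {0}  => 0  start
  [1] x  {1,3}  => 1  0->1 ok
  [2] x  {1,3}  => 1  1->1 ok
  [3] x  {1,3}  => 1  1->1 ok
  [4] x  {1,3}  => 1  1->1 ok
  [5] x  {1,3}  => 1  1->1 ok
  [6] y  {0}  => 0  1->0 ok
  [7] x  {1,3}  => 3  0->3 ok
  [8] x  {1,3}  => 1  3->1 ok
  [9] x  {1,3}  => 1  1->1 ok
  [10] y  {0}  => 0  1->0 ok
  [11] x  {1,3}  => 1  0->1 ok
  [12] y  {0}  => 0  1->0 ok
  [13] x  {1,3}  => 1  0->1 ok
  [14] y  {0}  => 0  1->0 ok
  [15] x  {1,3}  => 1  0->1 ok
  [16] z  {2}  => 2  1->2 ok
  [17] y  {0}  => 0  2->0 ok
  [18] x  {1,3}  => 1  0->1 ok
  [19] y  {0}  => 0  1->0 ok
  [20] x  {1,3}  => 1  0->1 ok
  [21] x  {1,3}  => 1  1->1 ok
  [22] y  {0}  => 0  1->0 ok
  [23] x  {1,3}  => 3  0->3 ok
  [24] z  {2}  => 2  3->2 ok
  [25] x  {1,3}  => 3  2->3 ok
  [26] y  {0}  => 0  3->0 ok
  [27] x  {1,3}  => 3  0->3 ok
  [28] y  {0}  => 0  3->0 ok
  [29] x  {1,3}  => 3  0->3 ok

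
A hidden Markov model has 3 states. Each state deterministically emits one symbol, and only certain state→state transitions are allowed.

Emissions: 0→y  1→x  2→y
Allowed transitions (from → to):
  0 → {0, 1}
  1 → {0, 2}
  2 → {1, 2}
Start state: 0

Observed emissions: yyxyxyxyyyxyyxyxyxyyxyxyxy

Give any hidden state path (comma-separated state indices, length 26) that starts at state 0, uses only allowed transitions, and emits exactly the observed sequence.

  t0 'y' -> {0,2}, take 0 (start)
  t1 'y' -> {0,2}, take 0 (0->0 ok)
  t2 'x' -> {1}, take 1 (0->1 ok)
  t3 'y' -> {0,2}, take 0 (1->0 ok)
  t4 'x' -> {1}, take 1 (0->1 ok)
  t5 'y' -> {0,2}, take 2 (1->2 ok)
  t6 'x' -> {1}, take 1 (2->1 ok)
  t7 'y' -> {0,2}, take 2 (1->2 ok)
  t8 'y' -> {0,2}, take 2 (2->2 ok)
  t9 'y' -> {0,2}, take 2 (2->2 ok)
  t10 'x' -> {1}, take 1 (2->1 ok)
  t11 'y' -> {0,2}, take 0 (1->0 ok)
  t12 'y' -> {0,2}, take 0 (0->0 ok)
  t13 'x' -> {1}, take 1 (0->1 ok)
  t14 'y' -> {0,2}, take 0 (1->0 ok)
  t15 'x' -> {1}, take 1 (0->1 ok)
  t16 'y' -> {0,2}, take 0 (1->0 ok)
  t17 'x' -> {1}, take 1 (0->1 ok)
  t18 'y' -> {0,2}, take 2 (1->2 ok)
  t19 'y' -> {0,2}, take 2 (2->2 ok)
  t20 'x' -> {1}, take 1 (2->1 ok)
  t21 'y' -> {0,2}, take 0 (1->0 ok)
  t22 'x' -> {1}, take 1 (0->1 ok)
  t23 'y' -> {0,2}, take 0 (1->0 ok)
  t24 'x' -> {1}, take 1 (0->1 ok)
  t25 'y' -> {0,2}, take 0 (1->0 ok)

0,0,1,0,1,2,1,2,2,2,1,0,0,1,0,1,0,1,2,2,1,0,1,0,1,0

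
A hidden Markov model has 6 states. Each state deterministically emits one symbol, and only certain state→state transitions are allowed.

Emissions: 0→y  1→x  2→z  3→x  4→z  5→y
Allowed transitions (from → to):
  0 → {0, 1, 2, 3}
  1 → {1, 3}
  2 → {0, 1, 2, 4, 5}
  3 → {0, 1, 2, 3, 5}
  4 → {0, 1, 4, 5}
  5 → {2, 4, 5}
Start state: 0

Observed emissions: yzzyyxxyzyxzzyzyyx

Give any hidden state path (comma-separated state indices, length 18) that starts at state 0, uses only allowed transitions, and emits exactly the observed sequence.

0,2,4,0,0,1,3,5,2,0,3,2,4,5,2,0,0,1

  0: obs=y cand={0,5} pick 0 [start]
  1: obs=z cand={2,4} pick 2 [0->2 ok]
  2: obs=z cand={2,4} pick 4 [2->4 ok]
  3: obs=y cand={0,5} pick 0 [4->0 ok]
  4: obs=y cand={0,5} pick 0 [0->0 ok]
  5: obs=x cand={1,3} pick 1 [0->1 ok]
  6: obs=x cand={1,3} pick 3 [1->3 ok]
  7: obs=y cand={0,5} pick 5 [3->5 ok]
  8: obs=z cand={2,4} pick 2 [5->2 ok]
  9: obs=y cand={0,5} pick 0 [2->0 ok]
  10: obs=x cand={1,3} pick 3 [0->3 ok]
  11: obs=z cand={2,4} pick 2 [3->2 ok]
  12: obs=z cand={2,4} pick 4 [2->4 ok]
  13: obs=y cand={0,5} pick 5 [4->5 ok]
  14: obs=z cand={2,4} pick 2 [5->2 ok]
  15: obs=y cand={0,5} pick 0 [2->0 ok]
  16: obs=y cand={0,5} pick 0 [0->0 ok]
  17: obs=x cand={1,3} pick 1 [0->1 ok]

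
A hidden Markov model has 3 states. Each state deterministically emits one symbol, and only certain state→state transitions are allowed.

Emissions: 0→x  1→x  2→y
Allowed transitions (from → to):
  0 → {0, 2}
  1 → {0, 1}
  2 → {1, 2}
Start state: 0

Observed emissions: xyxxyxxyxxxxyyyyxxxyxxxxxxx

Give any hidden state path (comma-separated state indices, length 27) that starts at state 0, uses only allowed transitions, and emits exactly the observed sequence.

0,2,1,0,2,1,0,2,1,1,1,0,2,2,2,2,1,1,0,2,1,1,0,0,0,0,0

  pos 0: x in {0,1}, choose 0; start
  pos 1: y in {2}, choose 2; 0->2 ok
  pos 2: x in {0,1}, choose 1; 2->1 ok
  pos 3: x in {0,1}, choose 0; 1->0 ok
  pos 4: y in {2}, choose 2; 0->2 ok
  pos 5: x in {0,1}, choose 1; 2->1 ok
  pos 6: x in {0,1}, choose 0; 1->0 ok
  pos 7: y in {2}, choose 2; 0->2 ok
  pos 8: x in {0,1}, choose 1; 2->1 ok
  pos 9: x in {0,1}, choose 1; 1->1 ok
  pos 10: x in {0,1}, choose 1; 1->1 ok
  pos 11: x in {0,1}, choose 0; 1->0 ok
  pos 12: y in {2}, choose 2; 0->2 ok
  pos 13: y in {2}, choose 2; 2->2 ok
  pos 14: y in {2}, choose 2; 2->2 ok
  pos 15: y in {2}, choose 2; 2->2 ok
  pos 16: x in {0,1}, choose 1; 2->1 ok
  pos 17: x in {0,1}, choose 1; 1->1 ok
  pos 18: x in {0,1}, choose 0; 1->0 ok
  pos 19: y in {2}, choose 2; 0->2 ok
  pos 20: x in {0,1}, choose 1; 2->1 ok
  pos 21: x in {0,1}, choose 1; 1->1 ok
  pos 22: x in {0,1}, choose 0; 1->0 ok
  pos 23: x in {0,1}, choose 0; 0->0 ok
  pos 24: x in {0,1}, choose 0; 0->0 ok
  pos 25: x in {0,1}, choose 0; 0->0 ok
  pos 26: x in {0,1}, choose 0; 0->0 ok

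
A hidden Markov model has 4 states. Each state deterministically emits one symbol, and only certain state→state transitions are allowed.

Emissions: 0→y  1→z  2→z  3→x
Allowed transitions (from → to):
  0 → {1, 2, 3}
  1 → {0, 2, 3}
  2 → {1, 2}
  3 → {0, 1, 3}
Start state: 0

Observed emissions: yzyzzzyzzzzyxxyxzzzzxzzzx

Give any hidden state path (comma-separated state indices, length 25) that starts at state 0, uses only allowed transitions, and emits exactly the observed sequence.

  pos 0: y in {0}, choose 0; start
  pos 1: z in {1,2}, choose 1; 0->1 ok
  pos 2: y in {0}, choose 0; 1->0 ok
  pos 3: z in {1,2}, choose 2; 0->2 ok
  pos 4: z in {1,2}, choose 2; 2->2 ok
  pos 5: z in {1,2}, choose 1; 2->1 ok
  pos 6: y in {0}, choose 0; 1->0 ok
  pos 7: z in {1,2}, choose 2; 0->2 ok
  pos 8: z in {1,2}, choose 1; 2->1 ok
  pos 9: z in {1,2}, choose 2; 1->2 ok
  pos 10: z in {1,2}, choose 1; 2->1 ok
  pos 11: y in {0}, choose 0; 1->0 ok
  pos 12: x in {3}, choose 3; 0->3 ok
  pos 13: x in {3}, choose 3; 3->3 ok
  pos 14: y in {0}, choose 0; 3->0 ok
  pos 15: x in {3}, choose 3; 0->3 ok
  pos 16: z in {1,2}, choose 1; 3->1 ok
  pos 17: z in {1,2}, choose 2; 1->2 ok
  pos 18: z in {1,2}, choose 2; 2->2 ok
  pos 19: z in {1,2}, choose 1; 2->1 ok
  pos 20: x in {3}, choose 3; 1->3 ok
  pos 21: z in {1,2}, choose 1; 3->1 ok
  pos 22: z in {1,2}, choose 2; 1->2 ok
  pos 23: z in {1,2}, choose 1; 2->1 ok
  pos 24: x in {3}, choose 3; 1->3 ok

0,1,0,2,2,1,0,2,1,2,1,0,3,3,0,3,1,2,2,1,3,1,2,1,3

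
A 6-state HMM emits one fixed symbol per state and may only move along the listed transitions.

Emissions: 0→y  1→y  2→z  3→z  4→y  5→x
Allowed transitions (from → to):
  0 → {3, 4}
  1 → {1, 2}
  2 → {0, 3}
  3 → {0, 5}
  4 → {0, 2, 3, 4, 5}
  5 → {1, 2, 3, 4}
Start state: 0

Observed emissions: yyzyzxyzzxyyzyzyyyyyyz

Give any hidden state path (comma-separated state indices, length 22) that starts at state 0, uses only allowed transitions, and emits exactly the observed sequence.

  0: obs=y cand={0,1,4} pick 0 [start]
  1: obs=y cand={0,1,4} pick 4 [0->4 ok]
  2: obs=z cand={2,3} pick 3 [4->3 ok]
  3: obs=y cand={0,1,4} pick 0 [3->0 ok]
  4: obs=z cand={2,3} pick 3 [0->3 ok]
  5: obs=x cand={5} pick 5 [3->5 ok]
  6: obs=y cand={0,1,4} pick 1 [5->1 ok]
  7: obs=z cand={2,3} pick 2 [1->2 ok]
  8: obs=z cand={2,3} pick 3 [2->3 ok]
  9: obs=x cand={5} pick 5 [3->5 ok]
  10: obs=y cand={0,1,4} pick 1 [5->1 ok]
  11: obs=y cand={0,1,4} pick 1 [1->1 ok]
  12: obs=z cand={2,3} pick 2 [1->2 ok]
  13: obs=y cand={0,1,4} pick 0 [2->0 ok]
  14: obs=z cand={2,3} pick 3 [0->3 ok]
  15: obs=y cand={0,1,4} pick 0 [3->0 ok]
  16: obs=y cand={0,1,4} pick 4 [0->4 ok]
  17: obs=y cand={0,1,4} pick 4 [4->4 ok]
  18: obs=y cand={0,1,4} pick 0 [4->0 ok]
  19: obs=y cand={0,1,4} pick 4 [0->4 ok]
  20: obs=y cand={0,1,4} pick 4 [4->4 ok]
  21: obs=z cand={2,3} pick 3 [4->3 ok]

0,4,3,0,3,5,1,2,3,5,1,1,2,0,3,0,4,4,0,4,4,3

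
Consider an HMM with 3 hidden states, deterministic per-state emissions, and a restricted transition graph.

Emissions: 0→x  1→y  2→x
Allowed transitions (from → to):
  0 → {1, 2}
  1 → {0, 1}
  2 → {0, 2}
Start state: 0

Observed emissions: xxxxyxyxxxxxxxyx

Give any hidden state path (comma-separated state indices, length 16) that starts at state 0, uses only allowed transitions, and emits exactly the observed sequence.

0,2,2,0,1,0,1,0,2,0,2,2,2,0,1,0

  t0 'x' -> {0,2}, take 0 (start)
  t1 'x' -> {0,2}, take 2 (0->2 ok)
  t2 'x' -> {0,2}, take 2 (2->2 ok)
  t3 'x' -> {0,2}, take 0 (2->0 ok)
  t4 'y' -> {1}, take 1 (0->1 ok)
  t5 'x' -> {0,2}, take 0 (1->0 ok)
  t6 'y' -> {1}, take 1 (0->1 ok)
  t7 'x' -> {0,2}, take 0 (1->0 ok)
  t8 'x' -> {0,2}, take 2 (0->2 ok)
  t9 'x' -> {0,2}, take 0 (2->0 ok)
  t10 'x' -> {0,2}, take 2 (0->2 ok)
  t11 'x' -> {0,2}, take 2 (2->2 ok)
  t12 'x' -> {0,2}, take 2 (2->2 ok)
  t13 'x' -> {0,2}, take 0 (2->0 ok)
  t14 'y' -> {1}, take 1 (0->1 ok)
  t15 'x' -> {0,2}, take 0 (1->0 ok)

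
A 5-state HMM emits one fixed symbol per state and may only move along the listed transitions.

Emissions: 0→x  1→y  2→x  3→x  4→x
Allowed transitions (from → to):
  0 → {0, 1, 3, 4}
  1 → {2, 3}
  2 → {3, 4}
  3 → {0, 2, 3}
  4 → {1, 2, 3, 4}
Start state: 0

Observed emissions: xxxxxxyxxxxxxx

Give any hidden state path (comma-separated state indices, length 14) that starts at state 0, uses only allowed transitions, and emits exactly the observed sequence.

0,3,0,4,4,4,1,2,4,4,3,2,4,2

  t0 'x' -> {0,2,3,4}, take 0 (start)
  t1 'x' -> {0,2,3,4}, take 3 (0->3 ok)
  t2 'x' -> {0,2,3,4}, take 0 (3->0 ok)
  t3 'x' -> {0,2,3,4}, take 4 (0->4 ok)
  t4 'x' -> {0,2,3,4}, take 4 (4->4 ok)
  t5 'x' -> {0,2,3,4}, take 4 (4->4 ok)
  t6 'y' -> {1}, take 1 (4->1 ok)
  t7 'x' -> {0,2,3,4}, take 2 (1->2 ok)
  t8 'x' -> {0,2,3,4}, take 4 (2->4 ok)
  t9 'x' -> {0,2,3,4}, take 4 (4->4 ok)
  t10 'x' -> {0,2,3,4}, take 3 (4->3 ok)
  t11 'x' -> {0,2,3,4}, take 2 (3->2 ok)
  t12 'x' -> {0,2,3,4}, take 4 (2->4 ok)
  t13 'x' -> {0,2,3,4}, take 2 (4->2 ok)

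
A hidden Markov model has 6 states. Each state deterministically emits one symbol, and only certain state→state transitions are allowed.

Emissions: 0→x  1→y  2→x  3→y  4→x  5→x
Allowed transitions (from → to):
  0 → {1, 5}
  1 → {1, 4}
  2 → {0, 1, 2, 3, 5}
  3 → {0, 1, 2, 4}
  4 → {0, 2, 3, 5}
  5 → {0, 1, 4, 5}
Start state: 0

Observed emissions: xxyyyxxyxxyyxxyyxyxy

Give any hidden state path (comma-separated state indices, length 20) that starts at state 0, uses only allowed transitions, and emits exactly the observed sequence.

0,5,1,1,1,4,0,1,4,2,1,1,4,2,1,1,4,3,0,1

  [0] x  {0,2,4,5}  => 0  start
  [1] x  {0,2,4,5}  => 5  0->5 ok
  [2] y  {1,3}  => 1  5->1 ok
  [3] y  {1,3}  => 1  1->1 ok
  [4] y  {1,3}  => 1  1->1 ok
  [5] x  {0,2,4,5}  => 4  1->4 ok
  [6] x  {0,2,4,5}  => 0  4->0 ok
  [7] y  {1,3}  => 1  0->1 ok
  [8] x  {0,2,4,5}  => 4  1->4 ok
  [9] x  {0,2,4,5}  => 2  4->2 ok
  [10] y  {1,3}  => 1  2->1 ok
  [11] y  {1,3}  => 1  1->1 ok
  [12] x  {0,2,4,5}  => 4  1->4 ok
  [13] x  {0,2,4,5}  => 2  4->2 ok
  [14] y  {1,3}  => 1  2->1 ok
  [15] y  {1,3}  => 1  1->1 ok
  [16] x  {0,2,4,5}  => 4  1->4 ok
  [17] y  {1,3}  => 3  4->3 ok
  [18] x  {0,2,4,5}  => 0  3->0 ok
  [19] y  {1,3}  => 1  0->1 ok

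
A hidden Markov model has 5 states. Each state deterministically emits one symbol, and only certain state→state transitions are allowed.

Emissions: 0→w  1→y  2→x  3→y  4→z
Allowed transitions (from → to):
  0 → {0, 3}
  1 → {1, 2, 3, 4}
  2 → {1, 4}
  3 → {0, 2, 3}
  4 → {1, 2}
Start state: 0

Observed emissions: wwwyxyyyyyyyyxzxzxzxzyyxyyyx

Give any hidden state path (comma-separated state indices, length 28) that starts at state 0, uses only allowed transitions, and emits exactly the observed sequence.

0,0,0,3,2,1,1,1,1,1,1,1,3,2,4,2,4,2,4,2,4,1,1,2,1,3,3,2

  t0 'w' -> {0}, take 0 (start)
  t1 'w' -> {0}, take 0 (0->0 ok)
  t2 'w' -> {0}, take 0 (0->0 ok)
  t3 'y' -> {1,3}, take 3 (0->3 ok)
  t4 'x' -> {2}, take 2 (3->2 ok)
  t5 'y' -> {1,3}, take 1 (2->1 ok)
  t6 'y' -> {1,3}, take 1 (1->1 ok)
  t7 'y' -> {1,3}, take 1 (1->1 ok)
  t8 'y' -> {1,3}, take 1 (1->1 ok)
  t9 'y' -> {1,3}, take 1 (1->1 ok)
  t10 'y' -> {1,3}, take 1 (1->1 ok)
  t11 'y' -> {1,3}, take 1 (1->1 ok)
  t12 'y' -> {1,3}, take 3 (1->3 ok)
  t13 'x' -> {2}, take 2 (3->2 ok)
  t14 'z' -> {4}, take 4 (2->4 ok)
  t15 'x' -> {2}, take 2 (4->2 ok)
  t16 'z' -> {4}, take 4 (2->4 ok)
  t17 'x' -> {2}, take 2 (4->2 ok)
  t18 'z' -> {4}, take 4 (2->4 ok)
  t19 'x' -> {2}, take 2 (4->2 ok)
  t20 'z' -> {4}, take 4 (2->4 ok)
  t21 'y' -> {1,3}, take 1 (4->1 ok)
  t22 'y' -> {1,3}, take 1 (1->1 ok)
  t23 'x' -> {2}, take 2 (1->2 ok)
  t24 'y' -> {1,3}, take 1 (2->1 ok)
  t25 'y' -> {1,3}, take 3 (1->3 ok)
  t26 'y' -> {1,3}, take 3 (3->3 ok)
  t27 'x' -> {2}, take 2 (3->2 ok)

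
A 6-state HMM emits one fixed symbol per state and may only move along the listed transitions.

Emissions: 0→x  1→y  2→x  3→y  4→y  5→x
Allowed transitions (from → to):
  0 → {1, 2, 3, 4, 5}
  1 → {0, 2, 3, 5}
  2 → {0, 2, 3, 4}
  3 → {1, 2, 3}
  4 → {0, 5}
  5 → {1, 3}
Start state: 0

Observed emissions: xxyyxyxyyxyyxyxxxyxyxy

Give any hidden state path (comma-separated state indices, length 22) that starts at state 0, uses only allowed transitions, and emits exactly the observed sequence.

0,5,1,3,2,4,5,3,1,5,3,3,2,4,0,2,0,4,5,1,2,3

  t0 'x' -> {0,2,5}, take 0 (start)
  t1 'x' -> {0,2,5}, take 5 (0->5 ok)
  t2 'y' -> {1,3,4}, take 1 (5->1 ok)
  t3 'y' -> {1,3,4}, take 3 (1->3 ok)
  t4 'x' -> {0,2,5}, take 2 (3->2 ok)
  t5 'y' -> {1,3,4}, take 4 (2->4 ok)
  t6 'x' -> {0,2,5}, take 5 (4->5 ok)
  t7 'y' -> {1,3,4}, take 3 (5->3 ok)
  t8 'y' -> {1,3,4}, take 1 (3->1 ok)
  t9 'x' -> {0,2,5}, take 5 (1->5 ok)
  t10 'y' -> {1,3,4}, take 3 (5->3 ok)
  t11 'y' -> {1,3,4}, take 3 (3->3 ok)
  t12 'x' -> {0,2,5}, take 2 (3->2 ok)
  t13 'y' -> {1,3,4}, take 4 (2->4 ok)
  t14 'x' -> {0,2,5}, take 0 (4->0 ok)
  t15 'x' -> {0,2,5}, take 2 (0->2 ok)
  t16 'x' -> {0,2,5}, take 0 (2->0 ok)
  t17 'y' -> {1,3,4}, take 4 (0->4 ok)
  t18 'x' -> {0,2,5}, take 5 (4->5 ok)
  t19 'y' -> {1,3,4}, take 1 (5->1 ok)
  t20 'x' -> {0,2,5}, take 2 (1->2 ok)
  t21 'y' -> {1,3,4}, take 3 (2->3 ok)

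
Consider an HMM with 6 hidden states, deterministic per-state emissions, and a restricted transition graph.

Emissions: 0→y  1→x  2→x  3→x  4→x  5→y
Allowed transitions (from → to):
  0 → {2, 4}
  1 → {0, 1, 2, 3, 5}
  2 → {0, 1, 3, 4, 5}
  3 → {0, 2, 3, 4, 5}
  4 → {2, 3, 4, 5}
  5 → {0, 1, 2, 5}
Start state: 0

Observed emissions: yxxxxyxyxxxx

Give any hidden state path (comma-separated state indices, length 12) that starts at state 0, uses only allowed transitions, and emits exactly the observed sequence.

0,2,3,2,1,5,2,5,2,1,2,4

  [0] y  {0,5}  => 0  start
  [1] x  {1,2,3,4}  => 2  0->2 ok
  [2] x  {1,2,3,4}  => 3  2->3 ok
  [3] x  {1,2,3,4}  => 2  3->2 ok
  [4] x  {1,2,3,4}  => 1  2->1 ok
  [5] y  {0,5}  => 5  1->5 ok
  [6] x  {1,2,3,4}  => 2  5->2 ok
  [7] y  {0,5}  => 5  2->5 ok
  [8] x  {1,2,3,4}  => 2  5->2 ok
  [9] x  {1,2,3,4}  => 1  2->1 ok
  [10] x  {1,2,3,4}  => 2  1->2 ok
  [11] x  {1,2,3,4}  => 4  2->4 ok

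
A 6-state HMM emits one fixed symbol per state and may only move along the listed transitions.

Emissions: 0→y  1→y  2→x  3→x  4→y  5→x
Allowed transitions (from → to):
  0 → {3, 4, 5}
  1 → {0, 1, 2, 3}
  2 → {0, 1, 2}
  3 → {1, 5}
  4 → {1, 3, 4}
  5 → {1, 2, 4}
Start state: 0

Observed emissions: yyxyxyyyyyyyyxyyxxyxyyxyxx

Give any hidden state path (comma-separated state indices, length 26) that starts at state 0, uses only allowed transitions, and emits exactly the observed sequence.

0,4,3,1,3,1,0,4,1,1,1,0,4,3,1,1,2,2,0,5,4,1,2,1,3,5

  0: obs=y cand={0,1,4} pick 0 [start]
  1: obs=y cand={0,1,4} pick 4 [0->4 ok]
  2: obs=x cand={2,3,5} pick 3 [4->3 ok]
  3: obs=y cand={0,1,4} pick 1 [3->1 ok]
  4: obs=x cand={2,3,5} pick 3 [1->3 ok]
  5: obs=y cand={0,1,4} pick 1 [3->1 ok]
  6: obs=y cand={0,1,4} pick 0 [1->0 ok]
  7: obs=y cand={0,1,4} pick 4 [0->4 ok]
  8: obs=y cand={0,1,4} pick 1 [4->1 ok]
  9: obs=y cand={0,1,4} pick 1 [1->1 ok]
  10: obs=y cand={0,1,4} pick 1 [1->1 ok]
  11: obs=y cand={0,1,4} pick 0 [1->0 ok]
  12: obs=y cand={0,1,4} pick 4 [0->4 ok]
  13: obs=x cand={2,3,5} pick 3 [4->3 ok]
  14: obs=y cand={0,1,4} pick 1 [3->1 ok]
  15: obs=y cand={0,1,4} pick 1 [1->1 ok]
  16: obs=x cand={2,3,5} pick 2 [1->2 ok]
  17: obs=x cand={2,3,5} pick 2 [2->2 ok]
  18: obs=y cand={0,1,4} pick 0 [2->0 ok]
  19: obs=x cand={2,3,5} pick 5 [0->5 ok]
  20: obs=y cand={0,1,4} pick 4 [5->4 ok]
  21: obs=y cand={0,1,4} pick 1 [4->1 ok]
  22: obs=x cand={2,3,5} pick 2 [1->2 ok]
  23: obs=y cand={0,1,4} pick 1 [2->1 ok]
  24: obs=x cand={2,3,5} pick 3 [1->3 ok]
  25: obs=x cand={2,3,5} pick 5 [3->5 ok]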